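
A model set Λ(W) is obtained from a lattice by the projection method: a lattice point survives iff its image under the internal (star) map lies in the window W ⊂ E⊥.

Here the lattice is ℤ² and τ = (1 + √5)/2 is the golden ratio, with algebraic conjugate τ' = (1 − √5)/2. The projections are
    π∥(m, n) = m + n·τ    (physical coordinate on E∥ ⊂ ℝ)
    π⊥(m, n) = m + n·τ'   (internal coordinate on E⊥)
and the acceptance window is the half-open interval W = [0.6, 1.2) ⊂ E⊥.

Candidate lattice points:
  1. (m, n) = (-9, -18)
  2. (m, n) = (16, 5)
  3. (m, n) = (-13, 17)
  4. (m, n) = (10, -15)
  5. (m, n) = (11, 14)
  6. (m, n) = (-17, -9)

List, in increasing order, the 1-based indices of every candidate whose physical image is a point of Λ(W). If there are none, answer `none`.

none

Compute τ' = (1−√5)/2 = -0.61803, so π⊥(m,n) = m -0.61803·n.
candidate 1: (m,n)=(-9,-18) → π∥ = -9-18·τ ≈ -38.12461, π⊥ = -9-18·τ' ≈ 2.12461 ∉ [0.6, 1.2) ⇒ out
candidate 2: (m,n)=(16,5) → π∥ = 16+5·τ ≈ 24.09017, π⊥ = 16+5·τ' ≈ 12.90983 ∉ [0.6, 1.2) ⇒ out
candidate 3: (m,n)=(-13,17) → π∥ = -13+17·τ ≈ 14.50658, π⊥ = -13+17·τ' ≈ -23.50658 ∉ [0.6, 1.2) ⇒ out
candidate 4: (m,n)=(10,-15) → π∥ = 10-15·τ ≈ -14.27051, π⊥ = 10-15·τ' ≈ 19.27051 ∉ [0.6, 1.2) ⇒ out
candidate 5: (m,n)=(11,14) → π∥ = 11+14·τ ≈ 33.65248, π⊥ = 11+14·τ' ≈ 2.34752 ∉ [0.6, 1.2) ⇒ out
candidate 6: (m,n)=(-17,-9) → π∥ = -17-9·τ ≈ -31.56231, π⊥ = -17-9·τ' ≈ -11.43769 ∉ [0.6, 1.2) ⇒ out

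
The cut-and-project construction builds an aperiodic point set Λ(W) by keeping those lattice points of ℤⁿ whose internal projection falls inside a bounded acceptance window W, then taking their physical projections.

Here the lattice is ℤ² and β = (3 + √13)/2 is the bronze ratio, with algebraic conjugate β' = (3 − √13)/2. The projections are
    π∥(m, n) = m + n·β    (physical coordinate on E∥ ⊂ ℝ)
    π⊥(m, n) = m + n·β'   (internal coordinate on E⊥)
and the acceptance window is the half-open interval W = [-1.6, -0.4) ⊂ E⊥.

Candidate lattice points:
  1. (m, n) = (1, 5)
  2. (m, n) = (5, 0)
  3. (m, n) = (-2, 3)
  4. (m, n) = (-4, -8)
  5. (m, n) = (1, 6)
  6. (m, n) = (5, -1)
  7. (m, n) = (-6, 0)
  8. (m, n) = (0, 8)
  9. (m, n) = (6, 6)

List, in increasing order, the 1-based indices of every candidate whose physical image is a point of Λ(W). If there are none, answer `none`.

Compute β' = (3−√13)/2 = -0.30278, so π⊥(m,n) = m -0.30278·n.
#1 (1,5): internal coord 1 + (5)·β' = -0.51388; -0.51388 ∈ [-1.6, -0.4) → IN Λ
#2 (5,0): internal coord 5 + (0)·β' = +5.00000; +5.00000 ∉ [-1.6, -0.4) → out
#3 (-2,3): internal coord -2 + (3)·β' = -2.90833; -2.90833 ∉ [-1.6, -0.4) → out
#4 (-4,-8): internal coord -4 + (-8)·β' = -1.57779; -1.57779 ∈ [-1.6, -0.4) → IN Λ
#5 (1,6): internal coord 1 + (6)·β' = -0.81665; -0.81665 ∈ [-1.6, -0.4) → IN Λ
#6 (5,-1): internal coord 5 + (-1)·β' = +5.30278; +5.30278 ∉ [-1.6, -0.4) → out
#7 (-6,0): internal coord -6 + (0)·β' = -6.00000; -6.00000 ∉ [-1.6, -0.4) → out
#8 (0,8): internal coord 0 + (8)·β' = -2.42221; -2.42221 ∉ [-1.6, -0.4) → out
#9 (6,6): internal coord 6 + (6)·β' = +4.18335; +4.18335 ∉ [-1.6, -0.4) → out

1, 4, 5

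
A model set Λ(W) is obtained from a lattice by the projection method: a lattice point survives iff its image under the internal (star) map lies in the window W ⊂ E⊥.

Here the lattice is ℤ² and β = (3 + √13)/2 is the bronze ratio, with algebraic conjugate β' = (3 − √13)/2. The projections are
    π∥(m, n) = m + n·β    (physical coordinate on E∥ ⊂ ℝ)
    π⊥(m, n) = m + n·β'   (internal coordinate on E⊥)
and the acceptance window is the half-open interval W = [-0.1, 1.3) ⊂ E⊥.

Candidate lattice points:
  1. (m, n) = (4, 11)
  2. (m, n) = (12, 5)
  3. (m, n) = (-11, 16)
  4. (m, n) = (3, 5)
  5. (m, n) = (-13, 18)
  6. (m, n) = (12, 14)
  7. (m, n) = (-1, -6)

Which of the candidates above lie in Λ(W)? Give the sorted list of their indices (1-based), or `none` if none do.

1, 7

Numerically β ≈ 3.30278 and β' = −1/β ≈ -0.30278.
candidate 1: (m,n)=(4,11) → π∥ = 4+11·β ≈ 40.33053, π⊥ = 4+11·β' ≈ 0.66947 ∈ [-0.1, 1.3) ⇒ IN Λ
candidate 2: (m,n)=(12,5) → π∥ = 12+5·β ≈ 28.51388, π⊥ = 12+5·β' ≈ 10.48612 ∉ [-0.1, 1.3) ⇒ out
candidate 3: (m,n)=(-11,16) → π∥ = -11+16·β ≈ 41.84441, π⊥ = -11+16·β' ≈ -15.84441 ∉ [-0.1, 1.3) ⇒ out
candidate 4: (m,n)=(3,5) → π∥ = 3+5·β ≈ 19.51388, π⊥ = 3+5·β' ≈ 1.48612 ∉ [-0.1, 1.3) ⇒ out
candidate 5: (m,n)=(-13,18) → π∥ = -13+18·β ≈ 46.44996, π⊥ = -13+18·β' ≈ -18.44996 ∉ [-0.1, 1.3) ⇒ out
candidate 6: (m,n)=(12,14) → π∥ = 12+14·β ≈ 58.23886, π⊥ = 12+14·β' ≈ 7.76114 ∉ [-0.1, 1.3) ⇒ out
candidate 7: (m,n)=(-1,-6) → π∥ = -1-6·β ≈ -20.81665, π⊥ = -1-6·β' ≈ 0.81665 ∈ [-0.1, 1.3) ⇒ IN Λ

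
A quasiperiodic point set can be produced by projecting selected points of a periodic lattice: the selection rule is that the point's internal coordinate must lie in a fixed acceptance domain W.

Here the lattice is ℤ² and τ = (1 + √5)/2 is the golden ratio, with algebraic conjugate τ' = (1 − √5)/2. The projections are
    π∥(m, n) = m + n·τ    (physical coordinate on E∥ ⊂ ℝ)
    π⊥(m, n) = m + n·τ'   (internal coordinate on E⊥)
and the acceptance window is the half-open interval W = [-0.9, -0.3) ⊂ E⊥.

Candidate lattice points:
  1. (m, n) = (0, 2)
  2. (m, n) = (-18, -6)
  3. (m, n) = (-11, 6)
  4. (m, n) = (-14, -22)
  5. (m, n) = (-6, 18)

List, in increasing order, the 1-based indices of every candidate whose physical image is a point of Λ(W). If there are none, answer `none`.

4

τ' = (1−√5)/2 ≈ -0.618034.
[1] lift (0,2): star map gives -1.236068; window check -0.9 ≤ -1.236068 < -0.3 is false → out
[2] lift (-18,-6): star map gives -14.291796; window check -0.9 ≤ -14.291796 < -0.3 is false → out
[3] lift (-11,6): star map gives -14.708204; window check -0.9 ≤ -14.708204 < -0.3 is false → out
[4] lift (-14,-22): star map gives -0.403252; window check -0.9 ≤ -0.403252 < -0.3 is true → IN Λ
[5] lift (-6,18): star map gives -17.124612; window check -0.9 ≤ -17.124612 < -0.3 is false → out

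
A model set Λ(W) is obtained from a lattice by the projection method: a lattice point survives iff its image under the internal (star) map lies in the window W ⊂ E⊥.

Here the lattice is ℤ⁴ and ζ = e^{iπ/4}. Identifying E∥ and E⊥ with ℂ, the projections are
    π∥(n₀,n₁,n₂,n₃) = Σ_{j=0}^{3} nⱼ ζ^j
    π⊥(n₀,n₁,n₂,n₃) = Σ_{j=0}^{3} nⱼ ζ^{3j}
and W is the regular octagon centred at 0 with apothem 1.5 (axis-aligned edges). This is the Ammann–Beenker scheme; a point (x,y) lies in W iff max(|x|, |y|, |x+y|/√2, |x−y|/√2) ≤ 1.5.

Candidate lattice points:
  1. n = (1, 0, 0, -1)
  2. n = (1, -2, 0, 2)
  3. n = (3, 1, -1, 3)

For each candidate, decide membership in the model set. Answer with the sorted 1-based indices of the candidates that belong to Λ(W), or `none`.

π⊥(n) = n₀ + n₁ζ³ + n₂ζ⁶ + n₃ζ⁹ where ζ = e^{iπ/4}.
#1 (1, 0, 0, -1): internal (0.29289, -0.70711); octagon support 0.70711 vs apothem 1.5 → ∈ W
#2 (1, -2, 0, 2): internal (3.82843, 0.00000); octagon support 3.82843 vs apothem 1.5 → ∉ W
#3 (3, 1, -1, 3): internal (4.41421, 3.82843); octagon support 5.82843 vs apothem 1.5 → ∉ W

1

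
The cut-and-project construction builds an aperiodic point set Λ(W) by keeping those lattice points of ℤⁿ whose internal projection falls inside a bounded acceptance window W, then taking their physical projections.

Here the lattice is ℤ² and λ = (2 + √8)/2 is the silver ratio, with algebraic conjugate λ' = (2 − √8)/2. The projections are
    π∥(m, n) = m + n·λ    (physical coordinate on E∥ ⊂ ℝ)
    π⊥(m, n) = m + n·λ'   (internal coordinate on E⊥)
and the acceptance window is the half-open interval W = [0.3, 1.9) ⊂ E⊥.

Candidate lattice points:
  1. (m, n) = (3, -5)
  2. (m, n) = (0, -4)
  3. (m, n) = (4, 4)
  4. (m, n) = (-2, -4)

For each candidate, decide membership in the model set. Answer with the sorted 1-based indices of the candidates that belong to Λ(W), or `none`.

Numerically λ ≈ 2.414214 and λ' = −1/λ ≈ -0.414214.
#1 (3,-5): internal coord 3 + (-5)·λ' = +5.071068; +5.071068 ∉ [0.3, 1.9) → out
#2 (0,-4): internal coord 0 + (-4)·λ' = +1.656854; +1.656854 ∈ [0.3, 1.9) → IN Λ
#3 (4,4): internal coord 4 + (4)·λ' = +2.343146; +2.343146 ∉ [0.3, 1.9) → out
#4 (-2,-4): internal coord -2 + (-4)·λ' = -0.343146; -0.343146 ∉ [0.3, 1.9) → out

2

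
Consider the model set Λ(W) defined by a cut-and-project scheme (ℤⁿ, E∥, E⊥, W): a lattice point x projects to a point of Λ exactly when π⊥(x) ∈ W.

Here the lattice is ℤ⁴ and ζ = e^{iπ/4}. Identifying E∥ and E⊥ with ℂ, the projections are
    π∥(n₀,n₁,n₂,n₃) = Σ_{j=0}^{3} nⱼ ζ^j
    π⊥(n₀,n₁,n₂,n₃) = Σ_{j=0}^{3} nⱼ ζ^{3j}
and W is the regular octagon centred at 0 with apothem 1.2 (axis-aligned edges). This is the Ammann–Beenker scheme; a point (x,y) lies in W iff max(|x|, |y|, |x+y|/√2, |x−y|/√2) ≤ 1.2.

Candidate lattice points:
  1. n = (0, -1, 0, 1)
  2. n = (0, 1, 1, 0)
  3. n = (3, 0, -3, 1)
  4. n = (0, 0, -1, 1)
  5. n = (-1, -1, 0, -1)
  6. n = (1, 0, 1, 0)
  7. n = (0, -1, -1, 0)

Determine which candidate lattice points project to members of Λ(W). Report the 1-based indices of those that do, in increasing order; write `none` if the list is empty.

Internal map: ζ^{3j} for j=0..3 gives (1,0), (−√2/2,√2/2), (0,−1), (√2/2,√2/2).
candidate 1: n = (0, -1, 0, 1) → π⊥ ≈ (+1.4142, +0.0000); max(|x|,|y|,|x±y|/√2) = 1.4142 > 1.2 ⇒ ∉ W
candidate 2: n = (0, 1, 1, 0) → π⊥ ≈ (-0.7071, -0.2929); max(|x|,|y|,|x±y|/√2) = 0.7071 ≤ 1.2 ⇒ ∈ W
candidate 3: n = (3, 0, -3, 1) → π⊥ ≈ (+3.7071, +3.7071); max(|x|,|y|,|x±y|/√2) = 5.2426 > 1.2 ⇒ ∉ W
candidate 4: n = (0, 0, -1, 1) → π⊥ ≈ (+0.7071, +1.7071); max(|x|,|y|,|x±y|/√2) = 1.7071 > 1.2 ⇒ ∉ W
candidate 5: n = (-1, -1, 0, -1) → π⊥ ≈ (-1.0000, -1.4142); max(|x|,|y|,|x±y|/√2) = 1.7071 > 1.2 ⇒ ∉ W
candidate 6: n = (1, 0, 1, 0) → π⊥ ≈ (+1.0000, -1.0000); max(|x|,|y|,|x±y|/√2) = 1.4142 > 1.2 ⇒ ∉ W
candidate 7: n = (0, -1, -1, 0) → π⊥ ≈ (+0.7071, +0.2929); max(|x|,|y|,|x±y|/√2) = 0.7071 ≤ 1.2 ⇒ ∈ W

2, 7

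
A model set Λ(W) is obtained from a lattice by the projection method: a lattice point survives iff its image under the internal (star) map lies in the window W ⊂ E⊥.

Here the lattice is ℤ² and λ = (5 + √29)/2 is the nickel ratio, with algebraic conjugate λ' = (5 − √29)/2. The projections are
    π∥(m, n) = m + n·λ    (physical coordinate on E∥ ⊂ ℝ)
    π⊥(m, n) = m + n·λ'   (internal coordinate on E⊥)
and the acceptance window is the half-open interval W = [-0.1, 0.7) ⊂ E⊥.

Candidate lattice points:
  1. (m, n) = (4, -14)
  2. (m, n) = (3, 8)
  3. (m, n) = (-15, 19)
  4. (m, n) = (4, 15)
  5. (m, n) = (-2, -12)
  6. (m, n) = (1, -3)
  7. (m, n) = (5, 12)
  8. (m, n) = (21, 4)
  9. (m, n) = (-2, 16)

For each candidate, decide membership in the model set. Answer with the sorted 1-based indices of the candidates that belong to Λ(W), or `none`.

λ' = (5−√29)/2 ≈ -0.19258.
candidate 1: (m,n)=(4,-14) → π∥ = 4-14·λ ≈ -68.69615, π⊥ = 4-14·λ' ≈ 6.69615 ∉ [-0.1, 0.7) ⇒ out
candidate 2: (m,n)=(3,8) → π∥ = 3+8·λ ≈ 44.54066, π⊥ = 3+8·λ' ≈ 1.45934 ∉ [-0.1, 0.7) ⇒ out
candidate 3: (m,n)=(-15,19) → π∥ = -15+19·λ ≈ 83.65907, π⊥ = -15+19·λ' ≈ -18.65907 ∉ [-0.1, 0.7) ⇒ out
candidate 4: (m,n)=(4,15) → π∥ = 4+15·λ ≈ 81.88874, π⊥ = 4+15·λ' ≈ 1.11126 ∉ [-0.1, 0.7) ⇒ out
candidate 5: (m,n)=(-2,-12) → π∥ = -2-12·λ ≈ -64.31099, π⊥ = -2-12·λ' ≈ 0.31099 ∈ [-0.1, 0.7) ⇒ IN Λ
candidate 6: (m,n)=(1,-3) → π∥ = 1-3·λ ≈ -14.57775, π⊥ = 1-3·λ' ≈ 1.57775 ∉ [-0.1, 0.7) ⇒ out
candidate 7: (m,n)=(5,12) → π∥ = 5+12·λ ≈ 67.31099, π⊥ = 5+12·λ' ≈ 2.68901 ∉ [-0.1, 0.7) ⇒ out
candidate 8: (m,n)=(21,4) → π∥ = 21+4·λ ≈ 41.77033, π⊥ = 21+4·λ' ≈ 20.22967 ∉ [-0.1, 0.7) ⇒ out
candidate 9: (m,n)=(-2,16) → π∥ = -2+16·λ ≈ 81.08132, π⊥ = -2+16·λ' ≈ -5.08132 ∉ [-0.1, 0.7) ⇒ out

5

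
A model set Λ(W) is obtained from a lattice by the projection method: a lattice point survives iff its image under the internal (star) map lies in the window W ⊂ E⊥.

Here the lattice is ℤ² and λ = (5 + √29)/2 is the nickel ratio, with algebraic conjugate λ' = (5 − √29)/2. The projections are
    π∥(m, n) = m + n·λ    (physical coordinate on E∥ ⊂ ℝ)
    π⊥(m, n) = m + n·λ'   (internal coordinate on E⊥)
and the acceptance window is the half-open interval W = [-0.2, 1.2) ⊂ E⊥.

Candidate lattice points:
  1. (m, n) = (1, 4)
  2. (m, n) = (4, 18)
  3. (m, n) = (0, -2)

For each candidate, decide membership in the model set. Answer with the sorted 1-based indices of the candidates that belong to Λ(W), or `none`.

Numerically λ ≈ 5.19258 and λ' = −1/λ ≈ -0.19258.
[1] lift (1,4): star map gives 0.22967; window check -0.2 ≤ 0.22967 < 1.2 is true → IN Λ
[2] lift (4,18): star map gives 0.53352; window check -0.2 ≤ 0.53352 < 1.2 is true → IN Λ
[3] lift (0,-2): star map gives 0.38516; window check -0.2 ≤ 0.38516 < 1.2 is true → IN Λ

1, 2, 3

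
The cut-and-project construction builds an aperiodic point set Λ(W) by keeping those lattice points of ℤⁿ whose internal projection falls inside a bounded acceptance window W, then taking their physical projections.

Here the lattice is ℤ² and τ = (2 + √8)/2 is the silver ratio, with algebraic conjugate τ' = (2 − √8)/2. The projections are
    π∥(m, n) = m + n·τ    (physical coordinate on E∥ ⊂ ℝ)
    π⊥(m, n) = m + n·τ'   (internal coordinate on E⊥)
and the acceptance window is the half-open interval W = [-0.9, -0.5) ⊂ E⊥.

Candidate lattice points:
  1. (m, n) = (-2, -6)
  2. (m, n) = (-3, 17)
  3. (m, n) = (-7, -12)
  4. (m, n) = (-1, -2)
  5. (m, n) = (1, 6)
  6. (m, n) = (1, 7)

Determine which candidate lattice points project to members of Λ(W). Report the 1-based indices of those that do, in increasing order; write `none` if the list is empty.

Numerically τ ≈ 2.41421 and τ' = −1/τ ≈ -0.41421.
candidate 1: (m,n)=(-2,-6) → π∥ = -2-6·τ ≈ -16.48528, π⊥ = -2-6·τ' ≈ 0.48528 ∉ [-0.9, -0.5) ⇒ out
candidate 2: (m,n)=(-3,17) → π∥ = -3+17·τ ≈ 38.04163, π⊥ = -3+17·τ' ≈ -10.04163 ∉ [-0.9, -0.5) ⇒ out
candidate 3: (m,n)=(-7,-12) → π∥ = -7-12·τ ≈ -35.97056, π⊥ = -7-12·τ' ≈ -2.02944 ∉ [-0.9, -0.5) ⇒ out
candidate 4: (m,n)=(-1,-2) → π∥ = -1-2·τ ≈ -5.82843, π⊥ = -1-2·τ' ≈ -0.17157 ∉ [-0.9, -0.5) ⇒ out
candidate 5: (m,n)=(1,6) → π∥ = 1+6·τ ≈ 15.48528, π⊥ = 1+6·τ' ≈ -1.48528 ∉ [-0.9, -0.5) ⇒ out
candidate 6: (m,n)=(1,7) → π∥ = 1+7·τ ≈ 17.89949, π⊥ = 1+7·τ' ≈ -1.89949 ∉ [-0.9, -0.5) ⇒ out

none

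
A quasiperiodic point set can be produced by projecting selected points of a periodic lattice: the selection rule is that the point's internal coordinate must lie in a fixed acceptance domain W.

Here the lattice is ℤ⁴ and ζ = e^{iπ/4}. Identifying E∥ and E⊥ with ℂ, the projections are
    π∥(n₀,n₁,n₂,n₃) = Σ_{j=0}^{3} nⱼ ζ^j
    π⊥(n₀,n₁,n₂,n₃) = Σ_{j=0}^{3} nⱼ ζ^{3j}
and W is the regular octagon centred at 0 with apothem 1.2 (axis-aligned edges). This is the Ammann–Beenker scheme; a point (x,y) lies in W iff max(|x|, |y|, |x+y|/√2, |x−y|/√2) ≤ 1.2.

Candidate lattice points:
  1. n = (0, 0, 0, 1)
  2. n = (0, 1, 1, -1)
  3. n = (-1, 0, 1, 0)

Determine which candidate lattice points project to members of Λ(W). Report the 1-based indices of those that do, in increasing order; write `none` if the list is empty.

With ζ = e^{iπ/4} the internal vectors are ζ^0,ζ^3,ζ^6,ζ^9.
candidate 1: n = (0, 0, 0, 1) → π⊥ ≈ (+0.707107, +0.707107); max(|x|,|y|,|x±y|/√2) = 1.000000 ≤ 1.2 ⇒ ∈ W
candidate 2: n = (0, 1, 1, -1) → π⊥ ≈ (-1.414214, -1.000000); max(|x|,|y|,|x±y|/√2) = 1.707107 > 1.2 ⇒ ∉ W
candidate 3: n = (-1, 0, 1, 0) → π⊥ ≈ (-1.000000, -1.000000); max(|x|,|y|,|x±y|/√2) = 1.414214 > 1.2 ⇒ ∉ W

1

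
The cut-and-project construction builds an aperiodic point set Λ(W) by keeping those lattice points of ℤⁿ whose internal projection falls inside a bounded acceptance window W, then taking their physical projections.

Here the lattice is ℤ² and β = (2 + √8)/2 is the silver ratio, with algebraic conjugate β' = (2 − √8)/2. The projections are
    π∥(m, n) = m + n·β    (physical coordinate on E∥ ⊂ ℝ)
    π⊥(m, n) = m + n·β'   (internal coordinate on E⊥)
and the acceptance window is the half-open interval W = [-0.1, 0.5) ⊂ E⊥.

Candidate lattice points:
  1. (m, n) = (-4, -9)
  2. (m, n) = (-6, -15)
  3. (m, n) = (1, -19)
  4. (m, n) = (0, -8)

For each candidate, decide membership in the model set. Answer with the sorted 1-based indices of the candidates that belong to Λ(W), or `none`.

β' = (2−√8)/2 ≈ -0.4142.
candidate 1: (m,n)=(-4,-9) → π∥ = -4-9·β ≈ -25.7279, π⊥ = -4-9·β' ≈ -0.2721 ∉ [-0.1, 0.5) ⇒ out
candidate 2: (m,n)=(-6,-15) → π∥ = -6-15·β ≈ -42.2132, π⊥ = -6-15·β' ≈ 0.2132 ∈ [-0.1, 0.5) ⇒ IN Λ
candidate 3: (m,n)=(1,-19) → π∥ = 1-19·β ≈ -44.8701, π⊥ = 1-19·β' ≈ 8.8701 ∉ [-0.1, 0.5) ⇒ out
candidate 4: (m,n)=(0,-8) → π∥ = 0-8·β ≈ -19.3137, π⊥ = 0-8·β' ≈ 3.3137 ∉ [-0.1, 0.5) ⇒ out

2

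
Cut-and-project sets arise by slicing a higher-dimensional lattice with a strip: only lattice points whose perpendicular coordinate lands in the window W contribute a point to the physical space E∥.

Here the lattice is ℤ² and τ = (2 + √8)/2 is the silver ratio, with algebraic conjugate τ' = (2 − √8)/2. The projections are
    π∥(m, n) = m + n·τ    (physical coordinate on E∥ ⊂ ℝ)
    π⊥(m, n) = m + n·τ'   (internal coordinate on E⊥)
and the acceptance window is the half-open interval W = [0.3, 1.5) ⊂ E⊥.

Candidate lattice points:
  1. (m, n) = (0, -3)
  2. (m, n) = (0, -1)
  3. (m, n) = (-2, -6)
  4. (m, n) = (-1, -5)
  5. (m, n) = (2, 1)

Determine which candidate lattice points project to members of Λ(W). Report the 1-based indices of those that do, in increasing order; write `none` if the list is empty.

Numerically τ ≈ 2.414214 and τ' = −1/τ ≈ -0.414214.
#1 (0,-3): internal coord 0 + (-3)·τ' = +1.242641; +1.242641 ∈ [0.3, 1.5) → IN Λ
#2 (0,-1): internal coord 0 + (-1)·τ' = +0.414214; +0.414214 ∈ [0.3, 1.5) → IN Λ
#3 (-2,-6): internal coord -2 + (-6)·τ' = +0.485281; +0.485281 ∈ [0.3, 1.5) → IN Λ
#4 (-1,-5): internal coord -1 + (-5)·τ' = +1.071068; +1.071068 ∈ [0.3, 1.5) → IN Λ
#5 (2,1): internal coord 2 + (1)·τ' = +1.585786; +1.585786 ∉ [0.3, 1.5) → out

1, 2, 3, 4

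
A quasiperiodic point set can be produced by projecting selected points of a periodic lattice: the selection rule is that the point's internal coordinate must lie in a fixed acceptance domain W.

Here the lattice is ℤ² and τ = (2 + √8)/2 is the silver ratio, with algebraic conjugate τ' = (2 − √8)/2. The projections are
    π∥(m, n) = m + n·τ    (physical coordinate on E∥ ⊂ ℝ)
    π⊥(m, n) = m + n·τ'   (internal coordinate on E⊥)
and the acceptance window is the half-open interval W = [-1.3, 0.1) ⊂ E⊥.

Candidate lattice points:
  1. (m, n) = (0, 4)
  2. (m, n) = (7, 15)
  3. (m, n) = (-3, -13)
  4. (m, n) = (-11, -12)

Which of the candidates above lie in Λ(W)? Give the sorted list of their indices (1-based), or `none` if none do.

τ' = (2−√8)/2 ≈ -0.4142.
candidate 1: (m,n)=(0,4) → π∥ = 0+4·τ ≈ 9.6569, π⊥ = 0+4·τ' ≈ -1.6569 ∉ [-1.3, 0.1) ⇒ out
candidate 2: (m,n)=(7,15) → π∥ = 7+15·τ ≈ 43.2132, π⊥ = 7+15·τ' ≈ 0.7868 ∉ [-1.3, 0.1) ⇒ out
candidate 3: (m,n)=(-3,-13) → π∥ = -3-13·τ ≈ -34.3848, π⊥ = -3-13·τ' ≈ 2.3848 ∉ [-1.3, 0.1) ⇒ out
candidate 4: (m,n)=(-11,-12) → π∥ = -11-12·τ ≈ -39.9706, π⊥ = -11-12·τ' ≈ -6.0294 ∉ [-1.3, 0.1) ⇒ out

none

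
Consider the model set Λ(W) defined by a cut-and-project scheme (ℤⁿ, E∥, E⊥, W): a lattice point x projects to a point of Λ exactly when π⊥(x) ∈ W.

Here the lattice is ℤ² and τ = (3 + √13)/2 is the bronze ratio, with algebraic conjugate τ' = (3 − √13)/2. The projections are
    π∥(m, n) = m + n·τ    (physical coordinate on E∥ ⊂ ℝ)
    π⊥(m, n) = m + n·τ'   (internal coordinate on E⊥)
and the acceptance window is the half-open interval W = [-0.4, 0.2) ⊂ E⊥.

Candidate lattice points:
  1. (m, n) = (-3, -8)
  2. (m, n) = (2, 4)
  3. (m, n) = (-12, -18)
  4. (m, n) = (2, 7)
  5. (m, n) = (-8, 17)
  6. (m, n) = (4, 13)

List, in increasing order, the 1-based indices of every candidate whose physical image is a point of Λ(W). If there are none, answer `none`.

4, 6

Numerically τ ≈ 3.30278 and τ' = −1/τ ≈ -0.30278.
candidate 1: (m,n)=(-3,-8) → π∥ = -3-8·τ ≈ -29.42221, π⊥ = -3-8·τ' ≈ -0.57779 ∉ [-0.4, 0.2) ⇒ out
candidate 2: (m,n)=(2,4) → π∥ = 2+4·τ ≈ 15.21110, π⊥ = 2+4·τ' ≈ 0.78890 ∉ [-0.4, 0.2) ⇒ out
candidate 3: (m,n)=(-12,-18) → π∥ = -12-18·τ ≈ -71.44996, π⊥ = -12-18·τ' ≈ -6.55004 ∉ [-0.4, 0.2) ⇒ out
candidate 4: (m,n)=(2,7) → π∥ = 2+7·τ ≈ 25.11943, π⊥ = 2+7·τ' ≈ -0.11943 ∈ [-0.4, 0.2) ⇒ IN Λ
candidate 5: (m,n)=(-8,17) → π∥ = -8+17·τ ≈ 48.14719, π⊥ = -8+17·τ' ≈ -13.14719 ∉ [-0.4, 0.2) ⇒ out
candidate 6: (m,n)=(4,13) → π∥ = 4+13·τ ≈ 46.93608, π⊥ = 4+13·τ' ≈ 0.06392 ∈ [-0.4, 0.2) ⇒ IN Λ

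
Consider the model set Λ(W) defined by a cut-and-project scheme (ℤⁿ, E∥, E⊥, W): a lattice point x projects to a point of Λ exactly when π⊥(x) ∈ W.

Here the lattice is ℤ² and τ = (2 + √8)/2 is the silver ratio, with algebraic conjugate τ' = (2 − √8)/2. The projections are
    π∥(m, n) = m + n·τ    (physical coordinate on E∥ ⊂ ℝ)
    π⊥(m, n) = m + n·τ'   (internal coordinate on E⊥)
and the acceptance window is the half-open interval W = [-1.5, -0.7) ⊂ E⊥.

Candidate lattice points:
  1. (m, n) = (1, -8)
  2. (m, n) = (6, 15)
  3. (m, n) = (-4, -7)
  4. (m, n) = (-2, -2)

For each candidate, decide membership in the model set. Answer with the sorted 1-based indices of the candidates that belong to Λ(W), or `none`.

Numerically τ ≈ 2.414214 and τ' = −1/τ ≈ -0.414214.
#1 (1,-8): internal coord 1 + (-8)·τ' = +4.313708; +4.313708 ∉ [-1.5, -0.7) → out
#2 (6,15): internal coord 6 + (15)·τ' = -0.213203; -0.213203 ∉ [-1.5, -0.7) → out
#3 (-4,-7): internal coord -4 + (-7)·τ' = -1.100505; -1.100505 ∈ [-1.5, -0.7) → IN Λ
#4 (-2,-2): internal coord -2 + (-2)·τ' = -1.171573; -1.171573 ∈ [-1.5, -0.7) → IN Λ

3, 4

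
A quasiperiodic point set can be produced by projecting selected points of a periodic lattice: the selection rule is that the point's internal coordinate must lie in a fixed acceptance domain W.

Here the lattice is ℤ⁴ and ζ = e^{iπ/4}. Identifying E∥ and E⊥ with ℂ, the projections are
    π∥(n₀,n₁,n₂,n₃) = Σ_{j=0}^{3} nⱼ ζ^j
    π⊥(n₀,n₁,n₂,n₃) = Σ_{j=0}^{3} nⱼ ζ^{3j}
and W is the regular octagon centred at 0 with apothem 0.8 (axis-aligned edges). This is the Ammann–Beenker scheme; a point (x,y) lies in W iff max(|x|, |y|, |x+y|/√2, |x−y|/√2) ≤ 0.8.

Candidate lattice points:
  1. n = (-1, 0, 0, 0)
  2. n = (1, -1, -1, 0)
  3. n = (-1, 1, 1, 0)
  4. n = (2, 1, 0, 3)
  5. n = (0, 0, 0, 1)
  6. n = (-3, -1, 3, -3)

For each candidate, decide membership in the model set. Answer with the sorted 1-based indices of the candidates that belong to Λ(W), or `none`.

With ζ = e^{iπ/4} the internal vectors are ζ^0,ζ^3,ζ^6,ζ^9.
#1 (-1, 0, 0, 0): internal (-1.00000, 0.00000); octagon support 1.00000 vs apothem 0.8 → ∉ W
#2 (1, -1, -1, 0): internal (1.70711, 0.29289); octagon support 1.70711 vs apothem 0.8 → ∉ W
#3 (-1, 1, 1, 0): internal (-1.70711, -0.29289); octagon support 1.70711 vs apothem 0.8 → ∉ W
#4 (2, 1, 0, 3): internal (3.41421, 2.82843); octagon support 4.41421 vs apothem 0.8 → ∉ W
#5 (0, 0, 0, 1): internal (0.70711, 0.70711); octagon support 1.00000 vs apothem 0.8 → ∉ W
#6 (-3, -1, 3, -3): internal (-4.41421, -5.82843); octagon support 7.24264 vs apothem 0.8 → ∉ W

none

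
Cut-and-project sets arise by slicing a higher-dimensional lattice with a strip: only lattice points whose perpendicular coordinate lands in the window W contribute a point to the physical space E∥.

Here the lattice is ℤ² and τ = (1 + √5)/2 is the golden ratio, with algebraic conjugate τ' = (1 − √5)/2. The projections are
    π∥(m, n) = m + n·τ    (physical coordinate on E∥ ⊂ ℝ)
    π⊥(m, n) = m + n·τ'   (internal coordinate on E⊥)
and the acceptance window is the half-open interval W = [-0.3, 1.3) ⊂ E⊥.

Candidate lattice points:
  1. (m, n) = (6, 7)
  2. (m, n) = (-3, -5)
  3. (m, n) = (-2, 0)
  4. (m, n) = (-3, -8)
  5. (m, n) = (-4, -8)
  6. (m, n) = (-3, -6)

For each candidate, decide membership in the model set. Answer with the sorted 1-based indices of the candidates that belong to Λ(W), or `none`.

2, 5, 6

Compute τ' = (1−√5)/2 = -0.61803, so π⊥(m,n) = m -0.61803·n.
#1 (6,7): internal coord 6 + (7)·τ' = +1.67376; +1.67376 ∉ [-0.3, 1.3) → out
#2 (-3,-5): internal coord -3 + (-5)·τ' = +0.09017; +0.09017 ∈ [-0.3, 1.3) → IN Λ
#3 (-2,0): internal coord -2 + (0)·τ' = -2.00000; -2.00000 ∉ [-0.3, 1.3) → out
#4 (-3,-8): internal coord -3 + (-8)·τ' = +1.94427; +1.94427 ∉ [-0.3, 1.3) → out
#5 (-4,-8): internal coord -4 + (-8)·τ' = +0.94427; +0.94427 ∈ [-0.3, 1.3) → IN Λ
#6 (-3,-6): internal coord -3 + (-6)·τ' = +0.70820; +0.70820 ∈ [-0.3, 1.3) → IN Λ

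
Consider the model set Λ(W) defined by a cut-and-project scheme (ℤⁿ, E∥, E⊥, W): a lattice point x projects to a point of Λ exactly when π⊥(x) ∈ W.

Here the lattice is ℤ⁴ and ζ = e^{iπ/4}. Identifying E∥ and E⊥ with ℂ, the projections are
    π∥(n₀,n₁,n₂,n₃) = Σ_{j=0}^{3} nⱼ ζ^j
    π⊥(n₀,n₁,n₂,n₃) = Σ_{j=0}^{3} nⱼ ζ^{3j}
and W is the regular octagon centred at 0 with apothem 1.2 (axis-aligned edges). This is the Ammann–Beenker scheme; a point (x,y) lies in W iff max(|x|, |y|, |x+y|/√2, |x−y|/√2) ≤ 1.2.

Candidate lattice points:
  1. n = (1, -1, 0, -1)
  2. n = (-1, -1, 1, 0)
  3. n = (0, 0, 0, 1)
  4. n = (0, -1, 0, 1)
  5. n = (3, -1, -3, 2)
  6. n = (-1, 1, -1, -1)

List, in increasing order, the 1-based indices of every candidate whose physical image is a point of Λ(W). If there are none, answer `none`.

Internal map: ζ^{3j} for j=0..3 gives (1,0), (−√2/2,√2/2), (0,−1), (√2/2,√2/2).
#1 (1, -1, 0, -1): internal (1.0000, -1.4142); octagon support 1.7071 vs apothem 1.2 → ∉ W
#2 (-1, -1, 1, 0): internal (-0.2929, -1.7071); octagon support 1.7071 vs apothem 1.2 → ∉ W
#3 (0, 0, 0, 1): internal (0.7071, 0.7071); octagon support 1.0000 vs apothem 1.2 → ∈ W
#4 (0, -1, 0, 1): internal (1.4142, 0.0000); octagon support 1.4142 vs apothem 1.2 → ∉ W
#5 (3, -1, -3, 2): internal (5.1213, 3.7071); octagon support 6.2426 vs apothem 1.2 → ∉ W
#6 (-1, 1, -1, -1): internal (-2.4142, 1.0000); octagon support 2.4142 vs apothem 1.2 → ∉ W

3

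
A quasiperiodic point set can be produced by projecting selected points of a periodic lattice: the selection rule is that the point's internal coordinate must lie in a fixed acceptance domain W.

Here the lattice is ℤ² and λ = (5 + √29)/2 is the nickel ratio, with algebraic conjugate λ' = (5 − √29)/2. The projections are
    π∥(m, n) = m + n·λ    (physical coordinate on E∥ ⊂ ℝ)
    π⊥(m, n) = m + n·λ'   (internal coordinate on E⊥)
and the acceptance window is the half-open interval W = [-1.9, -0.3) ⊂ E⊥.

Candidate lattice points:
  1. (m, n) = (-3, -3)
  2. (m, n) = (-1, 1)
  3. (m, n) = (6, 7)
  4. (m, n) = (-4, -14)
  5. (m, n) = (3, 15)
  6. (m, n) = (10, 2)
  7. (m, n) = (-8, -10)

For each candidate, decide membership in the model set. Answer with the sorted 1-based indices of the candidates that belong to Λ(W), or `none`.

Compute λ' = (5−√29)/2 = -0.192582, so π⊥(m,n) = m -0.192582·n.
[1] lift (-3,-3): star map gives -2.422253; window check -1.9 ≤ -2.422253 < -0.3 is false → out
[2] lift (-1,1): star map gives -1.192582; window check -1.9 ≤ -1.192582 < -0.3 is true → IN Λ
[3] lift (6,7): star map gives 4.651923; window check -1.9 ≤ 4.651923 < -0.3 is false → out
[4] lift (-4,-14): star map gives -1.303846; window check -1.9 ≤ -1.303846 < -0.3 is true → IN Λ
[5] lift (3,15): star map gives 0.111264; window check -1.9 ≤ 0.111264 < -0.3 is false → out
[6] lift (10,2): star map gives 9.614835; window check -1.9 ≤ 9.614835 < -0.3 is false → out
[7] lift (-8,-10): star map gives -6.074176; window check -1.9 ≤ -6.074176 < -0.3 is false → out

2, 4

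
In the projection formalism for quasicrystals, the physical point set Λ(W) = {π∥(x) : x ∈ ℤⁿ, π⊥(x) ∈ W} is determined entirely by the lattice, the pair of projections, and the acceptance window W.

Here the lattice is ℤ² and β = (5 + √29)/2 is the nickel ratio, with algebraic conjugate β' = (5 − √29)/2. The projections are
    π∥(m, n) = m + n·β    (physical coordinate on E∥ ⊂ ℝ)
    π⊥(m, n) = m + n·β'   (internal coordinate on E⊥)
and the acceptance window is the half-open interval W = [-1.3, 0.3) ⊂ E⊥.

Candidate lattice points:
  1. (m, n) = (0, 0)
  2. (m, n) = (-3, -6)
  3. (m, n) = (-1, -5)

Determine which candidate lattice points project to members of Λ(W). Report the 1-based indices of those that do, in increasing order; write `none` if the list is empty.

Numerically β ≈ 5.19258 and β' = −1/β ≈ -0.19258.
candidate 1: (m,n)=(0,0) → π∥ = 0+0·β ≈ 0.00000, π⊥ = 0+0·β' ≈ 0.00000 ∈ [-1.3, 0.3) ⇒ IN Λ
candidate 2: (m,n)=(-3,-6) → π∥ = -3-6·β ≈ -34.15549, π⊥ = -3-6·β' ≈ -1.84451 ∉ [-1.3, 0.3) ⇒ out
candidate 3: (m,n)=(-1,-5) → π∥ = -1-5·β ≈ -26.96291, π⊥ = -1-5·β' ≈ -0.03709 ∈ [-1.3, 0.3) ⇒ IN Λ

1, 3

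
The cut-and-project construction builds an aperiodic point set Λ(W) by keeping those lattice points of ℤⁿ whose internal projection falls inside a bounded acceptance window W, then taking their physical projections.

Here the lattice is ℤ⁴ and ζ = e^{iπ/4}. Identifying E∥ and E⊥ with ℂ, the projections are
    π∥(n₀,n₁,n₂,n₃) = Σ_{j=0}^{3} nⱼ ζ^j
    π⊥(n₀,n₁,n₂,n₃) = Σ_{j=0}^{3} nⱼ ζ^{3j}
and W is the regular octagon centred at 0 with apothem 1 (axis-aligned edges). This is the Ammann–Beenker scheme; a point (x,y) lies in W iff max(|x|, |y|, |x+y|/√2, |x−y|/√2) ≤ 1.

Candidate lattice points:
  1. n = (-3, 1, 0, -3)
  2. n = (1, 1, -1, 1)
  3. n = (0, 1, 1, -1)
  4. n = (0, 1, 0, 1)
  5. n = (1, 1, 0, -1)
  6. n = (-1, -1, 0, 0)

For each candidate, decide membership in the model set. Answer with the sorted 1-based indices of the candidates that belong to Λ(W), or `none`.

π⊥(n) = n₀ + n₁ζ³ + n₂ζ⁶ + n₃ζ⁹ where ζ = e^{iπ/4}.
candidate 1: n = (-3, 1, 0, -3) → π⊥ ≈ (-5.828427, -1.414214); max(|x|,|y|,|x±y|/√2) = 5.828427 > 1 ⇒ ∉ W
candidate 2: n = (1, 1, -1, 1) → π⊥ ≈ (+1.000000, +2.414214); max(|x|,|y|,|x±y|/√2) = 2.414214 > 1 ⇒ ∉ W
candidate 3: n = (0, 1, 1, -1) → π⊥ ≈ (-1.414214, -1.000000); max(|x|,|y|,|x±y|/√2) = 1.707107 > 1 ⇒ ∉ W
candidate 4: n = (0, 1, 0, 1) → π⊥ ≈ (+0.000000, +1.414214); max(|x|,|y|,|x±y|/√2) = 1.414214 > 1 ⇒ ∉ W
candidate 5: n = (1, 1, 0, -1) → π⊥ ≈ (-0.414214, +0.000000); max(|x|,|y|,|x±y|/√2) = 0.414214 ≤ 1 ⇒ ∈ W
candidate 6: n = (-1, -1, 0, 0) → π⊥ ≈ (-0.292893, -0.707107); max(|x|,|y|,|x±y|/√2) = 0.707107 ≤ 1 ⇒ ∈ W

5, 6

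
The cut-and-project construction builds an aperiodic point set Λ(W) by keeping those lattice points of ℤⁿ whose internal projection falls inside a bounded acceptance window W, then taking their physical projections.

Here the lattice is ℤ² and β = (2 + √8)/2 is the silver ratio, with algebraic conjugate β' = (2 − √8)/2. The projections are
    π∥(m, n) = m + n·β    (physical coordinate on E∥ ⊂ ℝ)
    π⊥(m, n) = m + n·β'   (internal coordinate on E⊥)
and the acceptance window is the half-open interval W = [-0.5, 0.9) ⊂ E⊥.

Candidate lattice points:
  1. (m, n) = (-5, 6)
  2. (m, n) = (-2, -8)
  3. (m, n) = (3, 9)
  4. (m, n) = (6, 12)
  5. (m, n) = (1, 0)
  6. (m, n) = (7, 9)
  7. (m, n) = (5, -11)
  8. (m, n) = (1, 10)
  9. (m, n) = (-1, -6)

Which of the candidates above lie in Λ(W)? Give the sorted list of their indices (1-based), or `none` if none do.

Compute β' = (2−√8)/2 = -0.4142, so π⊥(m,n) = m -0.4142·n.
candidate 1: (m,n)=(-5,6) → π∥ = -5+6·β ≈ 9.4853, π⊥ = -5+6·β' ≈ -7.4853 ∉ [-0.5, 0.9) ⇒ out
candidate 2: (m,n)=(-2,-8) → π∥ = -2-8·β ≈ -21.3137, π⊥ = -2-8·β' ≈ 1.3137 ∉ [-0.5, 0.9) ⇒ out
candidate 3: (m,n)=(3,9) → π∥ = 3+9·β ≈ 24.7279, π⊥ = 3+9·β' ≈ -0.7279 ∉ [-0.5, 0.9) ⇒ out
candidate 4: (m,n)=(6,12) → π∥ = 6+12·β ≈ 34.9706, π⊥ = 6+12·β' ≈ 1.0294 ∉ [-0.5, 0.9) ⇒ out
candidate 5: (m,n)=(1,0) → π∥ = 1+0·β ≈ 1.0000, π⊥ = 1+0·β' ≈ 1.0000 ∉ [-0.5, 0.9) ⇒ out
candidate 6: (m,n)=(7,9) → π∥ = 7+9·β ≈ 28.7279, π⊥ = 7+9·β' ≈ 3.2721 ∉ [-0.5, 0.9) ⇒ out
candidate 7: (m,n)=(5,-11) → π∥ = 5-11·β ≈ -21.5563, π⊥ = 5-11·β' ≈ 9.5563 ∉ [-0.5, 0.9) ⇒ out
candidate 8: (m,n)=(1,10) → π∥ = 1+10·β ≈ 25.1421, π⊥ = 1+10·β' ≈ -3.1421 ∉ [-0.5, 0.9) ⇒ out
candidate 9: (m,n)=(-1,-6) → π∥ = -1-6·β ≈ -15.4853, π⊥ = -1-6·β' ≈ 1.4853 ∉ [-0.5, 0.9) ⇒ out

none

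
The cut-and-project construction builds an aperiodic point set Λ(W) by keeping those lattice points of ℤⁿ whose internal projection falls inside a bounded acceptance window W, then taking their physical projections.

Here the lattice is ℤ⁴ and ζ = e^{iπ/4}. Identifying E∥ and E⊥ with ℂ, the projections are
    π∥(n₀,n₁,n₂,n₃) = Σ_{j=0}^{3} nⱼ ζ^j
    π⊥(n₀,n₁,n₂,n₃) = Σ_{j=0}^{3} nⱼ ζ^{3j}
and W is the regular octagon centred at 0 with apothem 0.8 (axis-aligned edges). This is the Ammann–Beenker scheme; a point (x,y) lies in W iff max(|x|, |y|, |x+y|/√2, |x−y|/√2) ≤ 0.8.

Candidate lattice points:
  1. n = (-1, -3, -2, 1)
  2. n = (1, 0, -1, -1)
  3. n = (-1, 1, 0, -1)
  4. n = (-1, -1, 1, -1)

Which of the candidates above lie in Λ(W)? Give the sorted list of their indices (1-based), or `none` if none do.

2

π⊥(n) = n₀ + n₁ζ³ + n₂ζ⁶ + n₃ζ⁹ where ζ = e^{iπ/4}.
candidate 1: n = (-1, -3, -2, 1) → π⊥ ≈ (+1.82843, +0.58579); max(|x|,|y|,|x±y|/√2) = 1.82843 > 0.8 ⇒ ∉ W
candidate 2: n = (1, 0, -1, -1) → π⊥ ≈ (+0.29289, +0.29289); max(|x|,|y|,|x±y|/√2) = 0.41421 ≤ 0.8 ⇒ ∈ W
candidate 3: n = (-1, 1, 0, -1) → π⊥ ≈ (-2.41421, +0.00000); max(|x|,|y|,|x±y|/√2) = 2.41421 > 0.8 ⇒ ∉ W
candidate 4: n = (-1, -1, 1, -1) → π⊥ ≈ (-1.00000, -2.41421); max(|x|,|y|,|x±y|/√2) = 2.41421 > 0.8 ⇒ ∉ W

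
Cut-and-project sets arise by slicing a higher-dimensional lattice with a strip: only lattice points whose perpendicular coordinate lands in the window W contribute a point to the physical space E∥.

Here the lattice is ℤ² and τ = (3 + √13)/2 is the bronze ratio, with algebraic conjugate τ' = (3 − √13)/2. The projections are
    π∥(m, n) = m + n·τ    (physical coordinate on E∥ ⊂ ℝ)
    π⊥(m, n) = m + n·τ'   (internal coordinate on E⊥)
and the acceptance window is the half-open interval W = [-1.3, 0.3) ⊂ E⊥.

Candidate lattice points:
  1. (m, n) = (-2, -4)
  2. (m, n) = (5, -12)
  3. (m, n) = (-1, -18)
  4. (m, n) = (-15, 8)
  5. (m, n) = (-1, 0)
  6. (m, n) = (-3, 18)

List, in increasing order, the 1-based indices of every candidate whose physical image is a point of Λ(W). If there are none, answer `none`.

1, 5

Numerically τ ≈ 3.30278 and τ' = −1/τ ≈ -0.30278.
[1] lift (-2,-4): star map gives -0.78890; window check -1.3 ≤ -0.78890 < 0.3 is true → IN Λ
[2] lift (5,-12): star map gives 8.63331; window check -1.3 ≤ 8.63331 < 0.3 is false → out
[3] lift (-1,-18): star map gives 4.44996; window check -1.3 ≤ 4.44996 < 0.3 is false → out
[4] lift (-15,8): star map gives -17.42221; window check -1.3 ≤ -17.42221 < 0.3 is false → out
[5] lift (-1,0): star map gives -1.00000; window check -1.3 ≤ -1.00000 < 0.3 is true → IN Λ
[6] lift (-3,18): star map gives -8.44996; window check -1.3 ≤ -8.44996 < 0.3 is false → out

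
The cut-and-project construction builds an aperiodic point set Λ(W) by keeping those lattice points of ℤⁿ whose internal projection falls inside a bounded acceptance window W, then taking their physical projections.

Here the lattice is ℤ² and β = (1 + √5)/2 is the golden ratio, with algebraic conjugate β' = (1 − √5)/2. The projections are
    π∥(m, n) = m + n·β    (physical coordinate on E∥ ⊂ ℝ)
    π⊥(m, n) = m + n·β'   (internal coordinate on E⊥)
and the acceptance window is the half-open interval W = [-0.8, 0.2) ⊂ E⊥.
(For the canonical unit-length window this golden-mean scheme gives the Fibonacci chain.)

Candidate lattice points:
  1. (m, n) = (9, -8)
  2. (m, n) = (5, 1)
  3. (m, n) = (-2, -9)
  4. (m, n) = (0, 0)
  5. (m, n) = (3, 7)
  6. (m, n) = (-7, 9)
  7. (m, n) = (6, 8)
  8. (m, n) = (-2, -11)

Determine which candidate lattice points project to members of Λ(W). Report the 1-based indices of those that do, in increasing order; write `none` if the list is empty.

4

Compute β' = (1−√5)/2 = -0.618034, so π⊥(m,n) = m -0.618034·n.
candidate 1: (m,n)=(9,-8) → π∥ = 9-8·β ≈ -3.944272, π⊥ = 9-8·β' ≈ 13.944272 ∉ [-0.8, 0.2) ⇒ out
candidate 2: (m,n)=(5,1) → π∥ = 5+1·β ≈ 6.618034, π⊥ = 5+1·β' ≈ 4.381966 ∉ [-0.8, 0.2) ⇒ out
candidate 3: (m,n)=(-2,-9) → π∥ = -2-9·β ≈ -16.562306, π⊥ = -2-9·β' ≈ 3.562306 ∉ [-0.8, 0.2) ⇒ out
candidate 4: (m,n)=(0,0) → π∥ = 0+0·β ≈ 0.000000, π⊥ = 0+0·β' ≈ 0.000000 ∈ [-0.8, 0.2) ⇒ IN Λ
candidate 5: (m,n)=(3,7) → π∥ = 3+7·β ≈ 14.326238, π⊥ = 3+7·β' ≈ -1.326238 ∉ [-0.8, 0.2) ⇒ out
candidate 6: (m,n)=(-7,9) → π∥ = -7+9·β ≈ 7.562306, π⊥ = -7+9·β' ≈ -12.562306 ∉ [-0.8, 0.2) ⇒ out
candidate 7: (m,n)=(6,8) → π∥ = 6+8·β ≈ 18.944272, π⊥ = 6+8·β' ≈ 1.055728 ∉ [-0.8, 0.2) ⇒ out
candidate 8: (m,n)=(-2,-11) → π∥ = -2-11·β ≈ -19.798374, π⊥ = -2-11·β' ≈ 4.798374 ∉ [-0.8, 0.2) ⇒ out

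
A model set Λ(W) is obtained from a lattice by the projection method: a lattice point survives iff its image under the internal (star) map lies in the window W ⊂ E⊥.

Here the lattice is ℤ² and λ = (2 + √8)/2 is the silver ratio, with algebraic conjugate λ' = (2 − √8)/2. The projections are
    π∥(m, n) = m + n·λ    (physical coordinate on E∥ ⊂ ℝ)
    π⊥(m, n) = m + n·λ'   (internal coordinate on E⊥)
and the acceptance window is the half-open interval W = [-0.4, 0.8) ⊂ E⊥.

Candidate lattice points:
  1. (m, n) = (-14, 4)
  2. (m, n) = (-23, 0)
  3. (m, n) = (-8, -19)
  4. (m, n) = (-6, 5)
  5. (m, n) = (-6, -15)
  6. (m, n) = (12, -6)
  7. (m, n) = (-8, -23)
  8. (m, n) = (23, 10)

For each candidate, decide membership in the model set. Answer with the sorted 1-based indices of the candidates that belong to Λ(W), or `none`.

Compute λ' = (2−√8)/2 = -0.414214, so π⊥(m,n) = m -0.414214·n.
#1 (-14,4): internal coord -14 + (4)·λ' = -15.656854; -15.656854 ∉ [-0.4, 0.8) → out
#2 (-23,0): internal coord -23 + (0)·λ' = -23.000000; -23.000000 ∉ [-0.4, 0.8) → out
#3 (-8,-19): internal coord -8 + (-19)·λ' = -0.129942; -0.129942 ∈ [-0.4, 0.8) → IN Λ
#4 (-6,5): internal coord -6 + (5)·λ' = -8.071068; -8.071068 ∉ [-0.4, 0.8) → out
#5 (-6,-15): internal coord -6 + (-15)·λ' = +0.213203; +0.213203 ∈ [-0.4, 0.8) → IN Λ
#6 (12,-6): internal coord 12 + (-6)·λ' = +14.485281; +14.485281 ∉ [-0.4, 0.8) → out
#7 (-8,-23): internal coord -8 + (-23)·λ' = +1.526912; +1.526912 ∉ [-0.4, 0.8) → out
#8 (23,10): internal coord 23 + (10)·λ' = +18.857864; +18.857864 ∉ [-0.4, 0.8) → out

3, 5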